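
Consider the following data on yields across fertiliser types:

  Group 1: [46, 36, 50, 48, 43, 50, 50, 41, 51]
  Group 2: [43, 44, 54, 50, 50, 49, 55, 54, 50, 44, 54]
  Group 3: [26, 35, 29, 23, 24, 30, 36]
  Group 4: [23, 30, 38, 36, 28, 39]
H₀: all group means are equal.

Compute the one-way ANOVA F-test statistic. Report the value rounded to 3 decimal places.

test statistic = 32.085

Group means [46.11, 49.73, 29.00, 32.33], grand mean 41.182
SSB = Σnᵢ(x̄ᵢ−x̄)² = 2530.505; SSW = ΣΣ(x−x̄ᵢ)² = 762.404
MSB = 2530.505/3 = 843.5017; MSW = 762.404/29 = 26.2898
F = MSB/MSW = 32.0848
df = (3, 29)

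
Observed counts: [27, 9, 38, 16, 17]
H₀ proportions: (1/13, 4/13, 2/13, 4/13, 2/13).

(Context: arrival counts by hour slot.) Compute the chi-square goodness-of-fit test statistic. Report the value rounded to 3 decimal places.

n = 107; E_i = n·p_i = [8.23, 32.92, 16.46, 32.92, 16.46]
χ² = (27−8.23)²/8.23 + (9−32.92)²/32.92 + (38−16.46)²/16.46 + (16−32.92)²/32.92 + (17−16.46)²/16.46 = 97.0818
df = 4

test statistic = 97.082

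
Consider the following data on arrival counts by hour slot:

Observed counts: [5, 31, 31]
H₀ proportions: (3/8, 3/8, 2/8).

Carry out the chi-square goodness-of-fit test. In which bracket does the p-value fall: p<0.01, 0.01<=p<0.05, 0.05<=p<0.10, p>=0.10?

n = 67; E_i = n·p_i = [25.12, 25.12, 16.75]
χ² = (5−25.12)²/25.12 + (31−25.12)²/25.12 + (31−16.75)²/16.75 = 29.6169
df = 2
p-value (upper-tail) = 0.00000
→ bracket: p<0.01

p-value bracket: p<0.01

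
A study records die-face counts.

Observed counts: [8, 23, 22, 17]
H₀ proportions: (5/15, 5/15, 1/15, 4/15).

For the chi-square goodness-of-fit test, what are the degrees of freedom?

df = k − 1 = 4 − 1 = 3

degrees of freedom = 3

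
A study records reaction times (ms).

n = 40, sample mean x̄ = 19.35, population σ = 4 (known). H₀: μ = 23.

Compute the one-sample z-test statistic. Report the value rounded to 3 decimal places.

test statistic = -5.771

SE = σ/√n = 4/√40 = 0.6325
z = (x̄−μ₀)/SE = (19.35−23)/0.6325 = -5.7712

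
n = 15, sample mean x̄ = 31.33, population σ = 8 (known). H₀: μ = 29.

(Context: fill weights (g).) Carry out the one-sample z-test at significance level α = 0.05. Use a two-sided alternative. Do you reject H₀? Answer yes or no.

reject H₀: no

SE = σ/√n = 8/√15 = 2.0656
z = (x̄−μ₀)/SE = (31.33−29)/2.0656 = 1.1280
p-value (two-sided) = 0.25932
At α=0.05: p ≥ α → fail to reject H₀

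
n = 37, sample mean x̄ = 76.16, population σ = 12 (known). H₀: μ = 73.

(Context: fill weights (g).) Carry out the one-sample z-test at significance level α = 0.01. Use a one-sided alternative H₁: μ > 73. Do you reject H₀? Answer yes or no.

SE = σ/√n = 12/√37 = 1.9728
z = (x̄−μ₀)/SE = (76.16−73)/1.9728 = 1.6018
p-value (one-sided, H₁ greater) = 0.05460
At α=0.01: p ≥ α → fail to reject H₀

reject H₀: no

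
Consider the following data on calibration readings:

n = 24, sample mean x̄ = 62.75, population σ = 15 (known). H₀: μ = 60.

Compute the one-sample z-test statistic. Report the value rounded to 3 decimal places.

SE = σ/√n = 15/√24 = 3.0619
z = (x̄−μ₀)/SE = (62.75−60)/3.0619 = 0.8981

test statistic = 0.898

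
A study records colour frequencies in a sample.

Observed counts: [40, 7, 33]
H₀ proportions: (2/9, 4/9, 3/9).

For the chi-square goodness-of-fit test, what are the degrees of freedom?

degrees of freedom = 2

df = k − 1 = 3 − 1 = 2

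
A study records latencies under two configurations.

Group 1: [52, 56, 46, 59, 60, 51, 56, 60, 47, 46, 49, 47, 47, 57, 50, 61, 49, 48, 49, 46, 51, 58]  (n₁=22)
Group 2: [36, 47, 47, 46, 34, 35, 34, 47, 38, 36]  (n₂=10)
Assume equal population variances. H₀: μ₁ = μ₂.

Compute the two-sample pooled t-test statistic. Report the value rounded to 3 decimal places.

x̄₁=52.045, s₁=5.269, n₁=22
x̄₂=40.000, s₂=5.925, n₂=10
s_p² = [21·5.269² + 9·5.925²]/30 = 29.9652
SE = √(s_p²·(1/22+1/10)) = 2.0877
t = (52.045−40.000)/2.0877 = 5.7697
df = 30

test statistic = 5.770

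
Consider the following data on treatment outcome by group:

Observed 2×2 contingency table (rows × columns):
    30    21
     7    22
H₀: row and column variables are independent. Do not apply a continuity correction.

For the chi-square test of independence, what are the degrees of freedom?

degrees of freedom = 1

df = (r−1)(c−1) = (2−1)·(2−1) = 1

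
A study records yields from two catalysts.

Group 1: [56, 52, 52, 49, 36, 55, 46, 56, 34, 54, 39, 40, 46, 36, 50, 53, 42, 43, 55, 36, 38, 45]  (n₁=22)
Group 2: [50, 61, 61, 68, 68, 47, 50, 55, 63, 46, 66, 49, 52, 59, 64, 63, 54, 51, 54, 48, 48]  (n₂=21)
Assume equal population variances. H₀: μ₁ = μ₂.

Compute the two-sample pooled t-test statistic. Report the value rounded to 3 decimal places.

x̄₁=46.045, s₁=7.531, n₁=22
x̄₂=56.048, s₂=7.379, n₂=21
s_p² = [21·7.531² + 20·7.379²]/41 = 55.6075
SE = √(s_p²·(1/22+1/21)) = 2.2750
t = (46.045−56.048)/2.2750 = -4.3966
df = 41

test statistic = -4.397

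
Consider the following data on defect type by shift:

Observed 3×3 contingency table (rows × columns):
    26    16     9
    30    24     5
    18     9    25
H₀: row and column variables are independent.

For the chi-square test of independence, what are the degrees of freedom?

df = (r−1)(c−1) = (3−1)·(3−1) = 4

degrees of freedom = 4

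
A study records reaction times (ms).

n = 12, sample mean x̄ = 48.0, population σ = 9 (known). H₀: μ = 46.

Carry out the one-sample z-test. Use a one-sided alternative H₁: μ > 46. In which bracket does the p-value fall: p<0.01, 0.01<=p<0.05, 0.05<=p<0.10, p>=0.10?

p-value bracket: p>=0.10

SE = σ/√n = 9/√12 = 2.5981
z = (x̄−μ₀)/SE = (48.0−46)/2.5981 = 0.7698
p-value (one-sided, H₁ greater) = 0.22071
→ bracket: p>=0.10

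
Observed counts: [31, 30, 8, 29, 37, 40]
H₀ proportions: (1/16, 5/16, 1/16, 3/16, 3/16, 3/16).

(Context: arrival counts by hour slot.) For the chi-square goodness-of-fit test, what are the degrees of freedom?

df = k − 1 = 6 − 1 = 5

degrees of freedom = 5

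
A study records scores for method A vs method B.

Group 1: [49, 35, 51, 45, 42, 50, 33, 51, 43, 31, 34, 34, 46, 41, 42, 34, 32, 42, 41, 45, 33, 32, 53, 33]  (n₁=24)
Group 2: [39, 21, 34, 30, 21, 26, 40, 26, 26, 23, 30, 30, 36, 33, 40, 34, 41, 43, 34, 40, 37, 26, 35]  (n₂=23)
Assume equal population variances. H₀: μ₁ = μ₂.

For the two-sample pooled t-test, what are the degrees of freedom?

df = n₁ + n₂ − 2 = 24 + 23 − 2 = 45

degrees of freedom = 45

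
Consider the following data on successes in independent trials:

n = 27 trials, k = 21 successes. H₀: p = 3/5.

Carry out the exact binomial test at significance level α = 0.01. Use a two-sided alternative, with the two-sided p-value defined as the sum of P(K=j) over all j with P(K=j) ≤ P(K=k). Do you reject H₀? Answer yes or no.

Exact binomial: n=27, k=21, p₀=3/5=0.6000
P(X=j) = C(n,j)·p₀^j·(1−p₀)^(n−j); p = Σ P(X=j) over j with P(X=j) ≤ P(X=21)
p-value (two-sided) = 0.07579
At α=0.01: p ≥ α → fail to reject H₀

reject H₀: no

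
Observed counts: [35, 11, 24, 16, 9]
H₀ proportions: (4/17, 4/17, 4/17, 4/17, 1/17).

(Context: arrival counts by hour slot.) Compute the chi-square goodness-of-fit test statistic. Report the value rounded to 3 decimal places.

test statistic = 16.932

n = 95; E_i = n·p_i = [22.35, 22.35, 22.35, 22.35, 5.59]
χ² = (35−22.35)²/22.35 + (11−22.35)²/22.35 + (24−22.35)²/22.35 + (16−22.35)²/22.35 + (9−5.59)²/5.59 = 16.9316
df = 4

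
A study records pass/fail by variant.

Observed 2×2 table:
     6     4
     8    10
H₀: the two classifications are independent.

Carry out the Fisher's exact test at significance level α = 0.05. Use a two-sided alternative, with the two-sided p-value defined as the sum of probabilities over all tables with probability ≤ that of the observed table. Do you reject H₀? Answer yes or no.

Margins: r₁=10, r₂=18, c₁=14, c₂=14, n=28
p_obs = C(10,6)·C(18,8)/C(28,14); sum pmf over tables with pmf ≤ p_obs
p-value (two-sided) = 0.69458
At α=0.05: p ≥ α → fail to reject H₀

reject H₀: no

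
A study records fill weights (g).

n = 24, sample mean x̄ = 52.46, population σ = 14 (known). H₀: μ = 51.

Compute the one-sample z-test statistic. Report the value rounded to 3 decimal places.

test statistic = 0.511

SE = σ/√n = 14/√24 = 2.8577
z = (x̄−μ₀)/SE = (52.46−51)/2.8577 = 0.5109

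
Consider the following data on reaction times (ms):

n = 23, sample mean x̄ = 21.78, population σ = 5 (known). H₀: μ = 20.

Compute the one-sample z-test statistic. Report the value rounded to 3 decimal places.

test statistic = 1.707

SE = σ/√n = 5/√23 = 1.0426
z = (x̄−μ₀)/SE = (21.78−20)/1.0426 = 1.7073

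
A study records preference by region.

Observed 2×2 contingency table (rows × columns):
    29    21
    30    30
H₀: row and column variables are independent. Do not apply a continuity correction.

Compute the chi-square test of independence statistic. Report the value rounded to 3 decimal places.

test statistic = 0.702

Row totals [50, 60], col totals [59, 51], n=110
χ² = (29−26.82)²/26.82 + (21−23.18)²/23.18 + (30−32.18)²/32.18 + (30−27.82)²/27.82 = 0.7019
df = 1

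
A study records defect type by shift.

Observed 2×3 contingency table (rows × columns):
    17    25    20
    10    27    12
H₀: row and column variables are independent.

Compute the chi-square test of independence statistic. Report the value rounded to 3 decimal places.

test statistic = 2.402

Row totals [62, 49], col totals [27, 52, 32], n=111
χ² = (17−15.08)²/15.08 + (25−29.05)²/29.05 + (20−17.87)²/17.87 + (10−11.92)²/11.92 + (27−22.95)²/22.95 + (12−14.13)²/14.13 = 2.4022
df = 2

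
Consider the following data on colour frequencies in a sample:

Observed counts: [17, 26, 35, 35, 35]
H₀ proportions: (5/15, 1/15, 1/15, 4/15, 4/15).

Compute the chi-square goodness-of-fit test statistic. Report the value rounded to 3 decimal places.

test statistic = 112.605

n = 148; E_i = n·p_i = [49.33, 9.87, 9.87, 39.47, 39.47]
χ² = (17−49.33)²/49.33 + (26−9.87)²/9.87 + (35−9.87)²/9.87 + (35−39.47)²/39.47 + (35−39.47)²/39.47 = 112.6047
df = 4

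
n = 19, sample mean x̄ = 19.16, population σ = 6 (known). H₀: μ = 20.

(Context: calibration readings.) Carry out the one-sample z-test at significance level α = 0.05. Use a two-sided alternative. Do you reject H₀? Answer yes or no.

reject H₀: no

SE = σ/√n = 6/√19 = 1.3765
z = (x̄−μ₀)/SE = (19.16−20)/1.3765 = -0.6102
p-value (two-sided) = 0.54170
At α=0.05: p ≥ α → fail to reject H₀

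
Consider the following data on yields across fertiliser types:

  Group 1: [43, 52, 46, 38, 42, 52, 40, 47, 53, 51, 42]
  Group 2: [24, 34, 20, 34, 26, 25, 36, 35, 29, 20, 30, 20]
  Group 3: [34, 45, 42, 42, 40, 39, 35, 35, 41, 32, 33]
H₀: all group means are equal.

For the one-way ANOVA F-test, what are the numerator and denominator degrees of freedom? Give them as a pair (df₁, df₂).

k = 3 groups, N = 34 total
df = (k−1, N−k) = (3−1, 34−3) = (2, 31)

degrees of freedom = [2, 31]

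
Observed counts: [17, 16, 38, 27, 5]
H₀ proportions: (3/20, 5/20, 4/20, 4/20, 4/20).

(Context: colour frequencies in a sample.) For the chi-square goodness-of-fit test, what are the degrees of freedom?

df = k − 1 = 5 − 1 = 4

degrees of freedom = 4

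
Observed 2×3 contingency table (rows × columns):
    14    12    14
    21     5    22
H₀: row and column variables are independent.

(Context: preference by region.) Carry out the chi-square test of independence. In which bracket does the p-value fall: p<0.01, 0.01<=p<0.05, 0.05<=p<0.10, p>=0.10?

Row totals [40, 48], col totals [35, 17, 36], n=88
χ² = (14−15.91)²/15.91 + (12−7.73)²/7.73 + (14−16.36)²/16.36 + (21−19.09)²/19.09 + (5−9.27)²/9.27 + (22−19.64)²/19.64 = 5.3773
df = 2
p-value (upper-tail) = 0.06797
→ bracket: 0.05<=p<0.10

p-value bracket: 0.05<=p<0.10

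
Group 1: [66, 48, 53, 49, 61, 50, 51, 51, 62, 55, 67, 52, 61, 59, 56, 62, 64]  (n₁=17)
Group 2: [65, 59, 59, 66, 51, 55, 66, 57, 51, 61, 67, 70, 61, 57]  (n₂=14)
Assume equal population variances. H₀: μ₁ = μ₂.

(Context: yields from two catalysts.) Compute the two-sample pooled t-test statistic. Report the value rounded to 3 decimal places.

x̄₁=56.882, s₁=6.264, n₁=17
x̄₂=60.357, s₂=5.904, n₂=14
s_p² = [16·6.264² + 13·5.904²]/29 = 37.2751
SE = √(s_p²·(1/17+1/14)) = 2.2034
t = (56.882−60.357)/2.2034 = -1.5770
df = 29

test statistic = -1.577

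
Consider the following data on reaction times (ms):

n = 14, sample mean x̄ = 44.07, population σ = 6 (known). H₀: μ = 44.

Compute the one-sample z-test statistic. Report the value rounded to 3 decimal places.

test statistic = 0.044

SE = σ/√n = 6/√14 = 1.6036
z = (x̄−μ₀)/SE = (44.07−44)/1.6036 = 0.0437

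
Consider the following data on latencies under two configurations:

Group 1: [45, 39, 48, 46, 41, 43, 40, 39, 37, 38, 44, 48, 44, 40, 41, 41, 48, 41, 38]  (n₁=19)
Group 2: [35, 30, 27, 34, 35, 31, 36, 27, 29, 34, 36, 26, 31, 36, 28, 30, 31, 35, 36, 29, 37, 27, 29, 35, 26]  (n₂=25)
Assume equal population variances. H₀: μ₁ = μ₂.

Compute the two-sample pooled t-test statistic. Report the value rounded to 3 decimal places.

test statistic = 9.513

x̄₁=42.158, s₁=3.563, n₁=19
x̄₂=31.600, s₂=3.708, n₂=25
s_p² = [18·3.563² + 24·3.708²]/42 = 13.2982
SE = √(s_p²·(1/19+1/25)) = 1.1099
t = (42.158−31.600)/1.1099 = 9.5126
df = 42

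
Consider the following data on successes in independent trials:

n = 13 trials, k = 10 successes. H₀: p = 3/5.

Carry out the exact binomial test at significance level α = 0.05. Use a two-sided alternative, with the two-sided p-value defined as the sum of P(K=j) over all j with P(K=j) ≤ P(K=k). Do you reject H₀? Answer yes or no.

Exact binomial: n=13, k=10, p₀=3/5=0.6000
P(X=j) = C(n,j)·p₀^j·(1−p₀)^(n−j); p = Σ P(X=j) over j with P(X=j) ≤ P(X=10)
p-value (two-sided) = 0.26625
At α=0.05: p ≥ α → fail to reject H₀

reject H₀: no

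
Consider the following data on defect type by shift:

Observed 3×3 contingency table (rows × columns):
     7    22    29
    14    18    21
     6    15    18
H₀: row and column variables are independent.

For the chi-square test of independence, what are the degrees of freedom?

degrees of freedom = 4

df = (r−1)(c−1) = (3−1)·(3−1) = 4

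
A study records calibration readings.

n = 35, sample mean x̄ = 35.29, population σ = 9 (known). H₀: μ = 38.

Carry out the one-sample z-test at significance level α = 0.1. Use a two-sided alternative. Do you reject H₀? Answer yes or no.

reject H₀: yes

SE = σ/√n = 9/√35 = 1.5213
z = (x̄−μ₀)/SE = (35.29−38)/1.5213 = -1.7814
p-value (two-sided) = 0.07485
At α=0.1: p < α → reject H₀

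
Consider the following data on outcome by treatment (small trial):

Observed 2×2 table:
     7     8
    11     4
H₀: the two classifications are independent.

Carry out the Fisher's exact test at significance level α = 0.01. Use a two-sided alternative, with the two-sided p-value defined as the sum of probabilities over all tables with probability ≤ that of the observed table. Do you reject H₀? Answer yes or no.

Margins: r₁=15, r₂=15, c₁=18, c₂=12, n=30
p_obs = C(15,7)·C(15,11)/C(30,18); sum pmf over tables with pmf ≤ p_obs
p-value (two-sided) = 0.26354
At α=0.01: p ≥ α → fail to reject H₀

reject H₀: no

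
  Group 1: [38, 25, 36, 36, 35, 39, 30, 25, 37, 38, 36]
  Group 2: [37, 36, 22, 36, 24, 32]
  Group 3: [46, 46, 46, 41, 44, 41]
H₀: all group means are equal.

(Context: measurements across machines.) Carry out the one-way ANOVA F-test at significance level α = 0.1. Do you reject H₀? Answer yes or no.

reject H₀: yes

Group means [34.09, 31.17, 44.00], grand mean 35.913
SSB = Σnᵢ(x̄ᵢ−x̄)² = 564.084; SSW = ΣΣ(x−x̄ᵢ)² = 503.742
MSB = 564.084/2 = 282.0418; MSW = 503.742/20 = 25.1871
F = MSB/MSW = 11.1979
df = (2, 20)
p-value (upper-tail) = 0.00055
At α=0.1: p < α → reject H₀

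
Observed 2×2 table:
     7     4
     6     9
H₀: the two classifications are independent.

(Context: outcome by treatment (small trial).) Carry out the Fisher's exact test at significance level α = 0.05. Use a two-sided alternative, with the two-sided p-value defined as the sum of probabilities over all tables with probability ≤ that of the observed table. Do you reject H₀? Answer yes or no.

Margins: r₁=11, r₂=15, c₁=13, c₂=13, n=26
p_obs = C(11,7)·C(15,6)/C(26,13); sum pmf over tables with pmf ≤ p_obs
p-value (two-sided) = 0.42831
At α=0.05: p ≥ α → fail to reject H₀

reject H₀: no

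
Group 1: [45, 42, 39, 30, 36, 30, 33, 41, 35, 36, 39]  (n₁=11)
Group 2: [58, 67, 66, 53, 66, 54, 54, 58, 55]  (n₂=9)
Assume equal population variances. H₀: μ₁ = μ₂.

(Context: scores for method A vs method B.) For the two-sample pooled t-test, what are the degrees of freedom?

df = n₁ + n₂ − 2 = 11 + 9 − 2 = 18

degrees of freedom = 18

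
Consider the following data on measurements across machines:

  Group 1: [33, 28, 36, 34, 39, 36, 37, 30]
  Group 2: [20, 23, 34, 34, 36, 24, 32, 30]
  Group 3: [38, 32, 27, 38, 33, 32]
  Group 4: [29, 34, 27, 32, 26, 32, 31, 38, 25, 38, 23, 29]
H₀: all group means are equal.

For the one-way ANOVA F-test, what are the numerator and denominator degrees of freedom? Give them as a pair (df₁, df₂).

k = 4 groups, N = 34 total
df = (k−1, N−k) = (4−1, 34−4) = (3, 30)

degrees of freedom = [3, 30]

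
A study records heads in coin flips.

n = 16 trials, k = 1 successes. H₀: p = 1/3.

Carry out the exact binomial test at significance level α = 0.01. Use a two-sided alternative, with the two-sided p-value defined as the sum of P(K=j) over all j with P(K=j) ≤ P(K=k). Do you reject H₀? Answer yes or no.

Exact binomial: n=16, k=1, p₀=1/3=0.3333
P(X=j) = C(n,j)·p₀^j·(1−p₀)^(n−j); p = Σ P(X=j) over j with P(X=j) ≤ P(X=1)
p-value (two-sided) = 0.02965
At α=0.01: p ≥ α → fail to reject H₀

reject H₀: no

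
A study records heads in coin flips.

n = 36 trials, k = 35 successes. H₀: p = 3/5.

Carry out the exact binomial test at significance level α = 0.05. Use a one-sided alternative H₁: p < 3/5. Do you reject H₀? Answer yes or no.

reject H₀: no

Exact binomial: n=36, k=35, p₀=3/5=0.6000
P(X≤35) from Σ C(n,i)·p₀^i·(1−p₀)^(n−i)
p-value (one-sided, H₁ less) = 1.00000
At α=0.05: p ≥ α → fail to reject H₀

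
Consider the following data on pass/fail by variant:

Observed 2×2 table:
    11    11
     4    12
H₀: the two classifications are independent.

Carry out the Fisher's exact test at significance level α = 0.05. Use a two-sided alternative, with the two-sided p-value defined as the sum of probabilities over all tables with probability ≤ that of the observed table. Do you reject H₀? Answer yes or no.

reject H₀: no

Margins: r₁=22, r₂=16, c₁=15, c₂=23, n=38
p_obs = C(22,11)·C(16,4)/C(38,15); sum pmf over tables with pmf ≤ p_obs
p-value (two-sided) = 0.18165
At α=0.05: p ≥ α → fail to reject H₀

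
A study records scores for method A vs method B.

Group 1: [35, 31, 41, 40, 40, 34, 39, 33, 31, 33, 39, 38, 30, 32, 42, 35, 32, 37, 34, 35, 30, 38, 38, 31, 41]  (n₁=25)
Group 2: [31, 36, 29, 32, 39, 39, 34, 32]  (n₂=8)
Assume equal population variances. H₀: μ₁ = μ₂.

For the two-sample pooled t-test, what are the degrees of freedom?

degrees of freedom = 31

df = n₁ + n₂ − 2 = 25 + 8 − 2 = 31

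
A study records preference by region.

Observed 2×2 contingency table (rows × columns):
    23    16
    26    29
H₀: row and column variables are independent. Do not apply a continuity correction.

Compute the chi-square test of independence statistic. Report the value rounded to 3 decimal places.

Row totals [39, 55], col totals [49, 45], n=94
χ² = (23−20.33)²/20.33 + (16−18.67)²/18.67 + (26−28.67)²/28.67 + (29−26.33)²/26.33 = 1.2521
df = 1

test statistic = 1.252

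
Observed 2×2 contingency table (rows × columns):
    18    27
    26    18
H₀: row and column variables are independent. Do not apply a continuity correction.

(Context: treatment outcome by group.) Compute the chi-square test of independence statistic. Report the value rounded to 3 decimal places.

Row totals [45, 44], col totals [44, 45], n=89
χ² = (18−22.25)²/22.25 + (27−22.75)²/22.75 + (26−21.75)²/21.75 + (18−22.25)²/22.25 = 3.2437
df = 1

test statistic = 3.244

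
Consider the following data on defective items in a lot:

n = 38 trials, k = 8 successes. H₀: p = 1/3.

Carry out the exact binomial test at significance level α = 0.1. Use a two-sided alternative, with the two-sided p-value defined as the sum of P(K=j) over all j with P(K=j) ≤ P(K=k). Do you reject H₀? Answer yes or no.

reject H₀: no

Exact binomial: n=38, k=8, p₀=1/3=0.3333
P(X=j) = C(n,j)·p₀^j·(1−p₀)^(n−j); p = Σ P(X=j) over j with P(X=j) ≤ P(X=8)
p-value (two-sided) = 0.12280
At α=0.1: p ≥ α → fail to reject H₀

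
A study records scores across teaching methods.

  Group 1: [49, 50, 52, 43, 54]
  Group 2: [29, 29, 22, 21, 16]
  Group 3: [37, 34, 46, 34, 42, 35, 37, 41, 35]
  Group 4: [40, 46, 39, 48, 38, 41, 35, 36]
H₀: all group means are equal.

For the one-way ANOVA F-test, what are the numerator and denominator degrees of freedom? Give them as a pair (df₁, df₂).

degrees of freedom = [3, 23]

k = 4 groups, N = 27 total
df = (k−1, N−k) = (4−1, 27−4) = (3, 23)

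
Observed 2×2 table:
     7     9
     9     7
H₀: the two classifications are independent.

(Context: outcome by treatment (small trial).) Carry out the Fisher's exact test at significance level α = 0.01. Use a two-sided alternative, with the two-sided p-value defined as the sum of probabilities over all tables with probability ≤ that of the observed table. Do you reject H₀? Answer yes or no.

reject H₀: no

Margins: r₁=16, r₂=16, c₁=16, c₂=16, n=32
p_obs = C(16,7)·C(16,9)/C(32,16); sum pmf over tables with pmf ≤ p_obs
p-value (two-sided) = 0.72443
At α=0.01: p ≥ α → fail to reject H₀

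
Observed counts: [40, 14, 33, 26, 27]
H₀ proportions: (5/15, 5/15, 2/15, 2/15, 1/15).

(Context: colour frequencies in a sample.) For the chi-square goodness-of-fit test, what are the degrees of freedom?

df = k − 1 = 5 − 1 = 4

degrees of freedom = 4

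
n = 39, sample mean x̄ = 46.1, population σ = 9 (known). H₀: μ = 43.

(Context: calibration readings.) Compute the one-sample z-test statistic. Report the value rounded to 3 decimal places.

test statistic = 2.151

SE = σ/√n = 9/√39 = 1.4412
z = (x̄−μ₀)/SE = (46.1−43)/1.4412 = 2.1511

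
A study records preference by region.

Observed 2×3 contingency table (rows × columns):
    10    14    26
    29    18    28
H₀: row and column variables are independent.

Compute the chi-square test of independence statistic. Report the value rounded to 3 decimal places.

Row totals [50, 75], col totals [39, 32, 54], n=125
χ² = (10−15.60)²/15.60 + (14−12.80)²/12.80 + (26−21.60)²/21.60 + (29−23.40)²/23.40 + (18−19.20)²/19.20 + (28−32.40)²/32.40 = 5.0318
df = 2

test statistic = 5.032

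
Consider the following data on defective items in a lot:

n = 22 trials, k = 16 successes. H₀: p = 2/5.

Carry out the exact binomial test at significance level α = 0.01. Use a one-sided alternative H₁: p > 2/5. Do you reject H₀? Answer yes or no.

reject H₀: yes

Exact binomial: n=22, k=16, p₀=2/5=0.4000
P(X≥16) from Σ C(n,i)·p₀^i·(1−p₀)^(n−i)
p-value (one-sided, H₁ greater) = 0.00192
At α=0.01: p < α → reject H₀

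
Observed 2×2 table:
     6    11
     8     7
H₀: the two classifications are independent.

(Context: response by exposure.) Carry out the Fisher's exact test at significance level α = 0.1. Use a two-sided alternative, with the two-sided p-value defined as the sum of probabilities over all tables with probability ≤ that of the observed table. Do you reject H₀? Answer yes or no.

Margins: r₁=17, r₂=15, c₁=14, c₂=18, n=32
p_obs = C(17,6)·C(15,8)/C(32,14); sum pmf over tables with pmf ≤ p_obs
p-value (two-sided) = 0.47645
At α=0.1: p ≥ α → fail to reject H₀

reject H₀: no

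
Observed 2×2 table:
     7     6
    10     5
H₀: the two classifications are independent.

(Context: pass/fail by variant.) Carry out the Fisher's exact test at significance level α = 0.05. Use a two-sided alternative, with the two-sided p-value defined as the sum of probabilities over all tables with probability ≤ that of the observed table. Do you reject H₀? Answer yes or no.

Margins: r₁=13, r₂=15, c₁=17, c₂=11, n=28
p_obs = C(13,7)·C(15,10)/C(28,17); sum pmf over tables with pmf ≤ p_obs
p-value (two-sided) = 0.70004
At α=0.05: p ≥ α → fail to reject H₀

reject H₀: no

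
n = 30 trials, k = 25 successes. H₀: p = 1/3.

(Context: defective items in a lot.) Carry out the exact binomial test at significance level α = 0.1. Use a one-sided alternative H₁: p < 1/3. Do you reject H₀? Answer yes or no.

reject H₀: no

Exact binomial: n=30, k=25, p₀=1/3=0.3333
P(X≤25) from Σ C(n,i)·p₀^i·(1−p₀)^(n−i)
p-value (one-sided, H₁ less) = 1.00000
At α=0.1: p ≥ α → fail to reject H₀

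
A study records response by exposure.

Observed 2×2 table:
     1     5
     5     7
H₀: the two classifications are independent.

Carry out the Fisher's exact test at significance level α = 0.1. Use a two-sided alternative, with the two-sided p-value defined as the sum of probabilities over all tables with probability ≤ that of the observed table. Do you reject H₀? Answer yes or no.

reject H₀: no

Margins: r₁=6, r₂=12, c₁=6, c₂=12, n=18
p_obs = C(6,1)·C(12,5)/C(18,6); sum pmf over tables with pmf ≤ p_obs
p-value (two-sided) = 0.60003
At α=0.1: p ≥ α → fail to reject H₀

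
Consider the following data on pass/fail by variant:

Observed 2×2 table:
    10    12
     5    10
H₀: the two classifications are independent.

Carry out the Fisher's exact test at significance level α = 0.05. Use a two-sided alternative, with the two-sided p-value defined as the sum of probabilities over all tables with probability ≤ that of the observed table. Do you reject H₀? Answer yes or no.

Margins: r₁=22, r₂=15, c₁=15, c₂=22, n=37
p_obs = C(22,10)·C(15,5)/C(37,15); sum pmf over tables with pmf ≤ p_obs
p-value (two-sided) = 0.51439
At α=0.05: p ≥ α → fail to reject H₀

reject H₀: no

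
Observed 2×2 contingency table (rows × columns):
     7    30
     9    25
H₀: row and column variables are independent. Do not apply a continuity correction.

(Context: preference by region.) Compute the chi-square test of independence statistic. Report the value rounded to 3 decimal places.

Row totals [37, 34], col totals [16, 55], n=71
χ² = (7−8.34)²/8.34 + (30−28.66)²/28.66 + (9−7.66)²/7.66 + (25−26.34)²/26.34 = 0.5788
df = 1

test statistic = 0.579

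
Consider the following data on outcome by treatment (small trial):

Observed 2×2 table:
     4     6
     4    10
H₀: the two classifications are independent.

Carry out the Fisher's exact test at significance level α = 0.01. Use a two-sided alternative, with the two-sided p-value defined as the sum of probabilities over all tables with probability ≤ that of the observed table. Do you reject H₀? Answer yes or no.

Margins: r₁=10, r₂=14, c₁=8, c₂=16, n=24
p_obs = C(10,4)·C(14,4)/C(24,8); sum pmf over tables with pmf ≤ p_obs
p-value (two-sided) = 0.67335
At α=0.01: p ≥ α → fail to reject H₀

reject H₀: no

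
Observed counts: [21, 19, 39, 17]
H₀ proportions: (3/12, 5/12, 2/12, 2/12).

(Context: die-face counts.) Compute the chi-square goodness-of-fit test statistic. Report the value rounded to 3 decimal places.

test statistic = 44.525

n = 96; E_i = n·p_i = [24.00, 40.00, 16.00, 16.00]
χ² = (21−24.00)²/24.00 + (19−40.00)²/40.00 + (39−16.00)²/16.00 + (17−16.00)²/16.00 = 44.5250
df = 3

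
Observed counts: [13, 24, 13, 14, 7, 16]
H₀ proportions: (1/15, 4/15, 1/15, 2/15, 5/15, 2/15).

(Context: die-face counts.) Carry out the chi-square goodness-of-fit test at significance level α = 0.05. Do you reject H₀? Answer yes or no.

n = 87; E_i = n·p_i = [5.80, 23.20, 5.80, 11.60, 29.00, 11.60]
χ² = (13−5.80)²/5.80 + (24−23.20)²/23.20 + (13−5.80)²/5.80 + (14−11.60)²/11.60 + (7−29.00)²/29.00 + (16−11.60)²/11.60 = 36.7586
df = 5
p-value (upper-tail) = 0.00000
At α=0.05: p < α → reject H₀

reject H₀: yes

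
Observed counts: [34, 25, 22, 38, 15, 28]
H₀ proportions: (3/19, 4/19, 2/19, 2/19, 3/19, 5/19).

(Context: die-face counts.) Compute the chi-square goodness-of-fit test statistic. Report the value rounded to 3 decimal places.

test statistic = 41.767

n = 162; E_i = n·p_i = [25.58, 34.11, 17.05, 17.05, 25.58, 42.63]
χ² = (34−25.58)²/25.58 + (25−34.11)²/34.11 + (22−17.05)²/17.05 + (38−17.05)²/17.05 + (15−25.58)²/25.58 + (28−42.63)²/42.63 = 41.7672
df = 5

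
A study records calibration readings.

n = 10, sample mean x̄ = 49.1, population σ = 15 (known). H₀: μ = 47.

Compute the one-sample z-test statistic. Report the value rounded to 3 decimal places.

SE = σ/√n = 15/√10 = 4.7434
z = (x̄−μ₀)/SE = (49.1−47)/4.7434 = 0.4427

test statistic = 0.443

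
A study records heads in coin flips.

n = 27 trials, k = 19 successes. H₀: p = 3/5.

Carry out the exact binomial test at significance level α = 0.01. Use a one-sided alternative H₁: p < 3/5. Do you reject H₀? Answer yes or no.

Exact binomial: n=27, k=19, p₀=3/5=0.6000
P(X≤19) from Σ C(n,i)·p₀^i·(1−p₀)^(n−i)
p-value (one-sided, H₁ less) = 0.90471
At α=0.01: p ≥ α → fail to reject H₀

reject H₀: no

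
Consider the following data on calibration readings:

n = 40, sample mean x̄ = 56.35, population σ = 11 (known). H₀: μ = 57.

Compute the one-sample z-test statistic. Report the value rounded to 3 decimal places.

test statistic = -0.374

SE = σ/√n = 11/√40 = 1.7393
z = (x̄−μ₀)/SE = (56.35−57)/1.7393 = -0.3737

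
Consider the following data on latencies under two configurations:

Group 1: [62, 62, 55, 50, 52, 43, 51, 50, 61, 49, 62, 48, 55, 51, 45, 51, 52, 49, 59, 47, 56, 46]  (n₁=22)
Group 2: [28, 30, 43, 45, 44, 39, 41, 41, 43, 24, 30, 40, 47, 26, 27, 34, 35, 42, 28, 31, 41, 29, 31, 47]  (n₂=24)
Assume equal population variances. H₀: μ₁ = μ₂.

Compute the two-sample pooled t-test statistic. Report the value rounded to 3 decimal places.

x̄₁=52.545, s₁=5.746, n₁=22
x̄₂=36.083, s₂=7.372, n₂=24
s_p² = [21·5.746² + 23·7.372²]/44 = 44.1656
SE = √(s_p²·(1/22+1/24)) = 1.9616
t = (52.545−36.083)/1.9616 = 8.3923
df = 44

test statistic = 8.392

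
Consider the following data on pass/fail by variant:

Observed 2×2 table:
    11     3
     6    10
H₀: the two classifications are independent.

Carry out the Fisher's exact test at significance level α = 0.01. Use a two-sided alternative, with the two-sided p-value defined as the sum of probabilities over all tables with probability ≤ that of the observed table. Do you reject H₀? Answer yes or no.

Margins: r₁=14, r₂=16, c₁=17, c₂=13, n=30
p_obs = C(14,11)·C(16,6)/C(30,17); sum pmf over tables with pmf ≤ p_obs
p-value (two-sided) = 0.03293
At α=0.01: p ≥ α → fail to reject H₀

reject H₀: no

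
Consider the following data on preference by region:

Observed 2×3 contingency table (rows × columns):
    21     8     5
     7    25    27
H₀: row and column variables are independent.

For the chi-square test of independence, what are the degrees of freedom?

degrees of freedom = 2

df = (r−1)(c−1) = (2−1)·(3−1) = 2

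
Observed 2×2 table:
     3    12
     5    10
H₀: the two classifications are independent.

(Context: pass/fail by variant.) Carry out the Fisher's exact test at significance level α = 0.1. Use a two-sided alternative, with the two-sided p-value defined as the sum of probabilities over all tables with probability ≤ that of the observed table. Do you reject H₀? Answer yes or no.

reject H₀: no

Margins: r₁=15, r₂=15, c₁=8, c₂=22, n=30
p_obs = C(15,3)·C(15,5)/C(30,8); sum pmf over tables with pmf ≤ p_obs
p-value (two-sided) = 0.68166
At α=0.1: p ≥ α → fail to reject H₀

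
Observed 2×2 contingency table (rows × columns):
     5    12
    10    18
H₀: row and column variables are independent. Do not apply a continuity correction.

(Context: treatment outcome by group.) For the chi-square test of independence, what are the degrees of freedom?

degrees of freedom = 1

df = (r−1)(c−1) = (2−1)·(2−1) = 1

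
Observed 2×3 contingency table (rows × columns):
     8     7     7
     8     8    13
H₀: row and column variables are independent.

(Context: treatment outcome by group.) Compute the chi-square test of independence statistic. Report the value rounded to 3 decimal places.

Row totals [22, 29], col totals [16, 15, 20], n=51
χ² = (8−6.90)²/6.90 + (7−6.47)²/6.47 + (7−8.63)²/8.63 + (8−9.10)²/9.10 + (8−8.53)²/8.53 + (13−11.37)²/11.37 = 0.9233
df = 2

test statistic = 0.923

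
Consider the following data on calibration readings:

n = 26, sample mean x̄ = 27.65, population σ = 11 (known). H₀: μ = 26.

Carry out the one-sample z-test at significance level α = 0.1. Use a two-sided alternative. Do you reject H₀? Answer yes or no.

SE = σ/√n = 11/√26 = 2.1573
z = (x̄−μ₀)/SE = (27.65−26)/2.1573 = 0.7649
p-value (two-sided) = 0.44436
At α=0.1: p ≥ α → fail to reject H₀

reject H₀: no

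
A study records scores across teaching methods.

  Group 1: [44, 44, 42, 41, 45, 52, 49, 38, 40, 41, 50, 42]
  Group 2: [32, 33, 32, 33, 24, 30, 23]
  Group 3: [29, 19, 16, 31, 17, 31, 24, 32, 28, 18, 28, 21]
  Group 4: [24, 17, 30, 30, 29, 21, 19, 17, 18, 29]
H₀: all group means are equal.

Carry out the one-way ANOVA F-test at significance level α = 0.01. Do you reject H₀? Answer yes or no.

Group means [44.00, 29.57, 24.50, 23.40], grand mean 30.805
SSB = Σnᵢ(x̄ᵢ−x̄)² = 3125.325; SSW = ΣΣ(x−x̄ᵢ)² = 999.114
MSB = 3125.325/3 = 1041.7749; MSW = 999.114/37 = 27.0031
F = MSB/MSW = 38.5798
df = (3, 37)
p-value (upper-tail) = 0.00000
At α=0.01: p < α → reject H₀

reject H₀: yes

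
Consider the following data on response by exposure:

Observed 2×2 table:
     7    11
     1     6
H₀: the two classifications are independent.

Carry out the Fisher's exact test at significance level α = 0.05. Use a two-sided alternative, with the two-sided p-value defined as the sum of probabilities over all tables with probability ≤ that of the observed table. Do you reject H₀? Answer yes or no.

reject H₀: no

Margins: r₁=18, r₂=7, c₁=8, c₂=17, n=25
p_obs = C(18,7)·C(7,1)/C(25,8); sum pmf over tables with pmf ≤ p_obs
p-value (two-sided) = 0.36230
At α=0.05: p ≥ α → fail to reject H₀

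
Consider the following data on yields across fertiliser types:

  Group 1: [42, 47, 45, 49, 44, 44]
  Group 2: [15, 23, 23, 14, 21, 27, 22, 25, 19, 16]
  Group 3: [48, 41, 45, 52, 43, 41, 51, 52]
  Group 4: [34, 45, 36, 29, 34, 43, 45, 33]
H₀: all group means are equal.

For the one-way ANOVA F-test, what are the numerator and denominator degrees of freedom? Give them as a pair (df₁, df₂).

k = 4 groups, N = 32 total
df = (k−1, N−k) = (4−1, 32−4) = (3, 28)

degrees of freedom = [3, 28]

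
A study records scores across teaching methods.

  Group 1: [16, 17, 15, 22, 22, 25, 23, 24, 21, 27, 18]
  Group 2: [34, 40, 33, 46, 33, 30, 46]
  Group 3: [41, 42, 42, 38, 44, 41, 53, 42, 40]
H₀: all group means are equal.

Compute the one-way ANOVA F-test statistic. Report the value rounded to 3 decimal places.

Group means [20.91, 37.43, 42.56], grand mean 32.407
SSB = Σnᵢ(x̄ᵢ−x̄)² = 2557.673; SSW = ΣΣ(x−x̄ᵢ)² = 556.846
MSB = 2557.673/2 = 1278.8365; MSW = 556.846/24 = 23.2019
F = MSB/MSW = 55.1177
df = (2, 24)

test statistic = 55.118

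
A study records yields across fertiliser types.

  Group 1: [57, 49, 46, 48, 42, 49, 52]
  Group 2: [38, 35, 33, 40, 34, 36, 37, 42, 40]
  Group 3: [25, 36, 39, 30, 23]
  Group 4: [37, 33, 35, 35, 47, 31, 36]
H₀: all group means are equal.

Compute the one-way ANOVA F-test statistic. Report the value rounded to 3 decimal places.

Group means [49.00, 37.22, 30.60, 36.29], grand mean 38.750
SSB = Σnᵢ(x̄ᵢ−x̄)² = 1131.066; SSW = ΣΣ(x−x̄ᵢ)² = 552.184
MSB = 1131.066/3 = 377.0220; MSW = 552.184/24 = 23.0077
F = MSB/MSW = 16.3868
df = (3, 24)

test statistic = 16.387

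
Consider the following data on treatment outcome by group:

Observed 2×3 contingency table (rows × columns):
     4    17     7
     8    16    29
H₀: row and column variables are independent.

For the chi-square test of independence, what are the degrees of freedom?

df = (r−1)(c−1) = (2−1)·(3−1) = 2

degrees of freedom = 2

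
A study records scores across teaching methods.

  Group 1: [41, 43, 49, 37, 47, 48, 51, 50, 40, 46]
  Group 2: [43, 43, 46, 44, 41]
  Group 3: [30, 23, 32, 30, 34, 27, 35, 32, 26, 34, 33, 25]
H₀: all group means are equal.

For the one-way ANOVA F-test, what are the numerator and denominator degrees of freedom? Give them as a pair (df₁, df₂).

degrees of freedom = [2, 24]

k = 3 groups, N = 27 total
df = (k−1, N−k) = (3−1, 27−3) = (2, 24)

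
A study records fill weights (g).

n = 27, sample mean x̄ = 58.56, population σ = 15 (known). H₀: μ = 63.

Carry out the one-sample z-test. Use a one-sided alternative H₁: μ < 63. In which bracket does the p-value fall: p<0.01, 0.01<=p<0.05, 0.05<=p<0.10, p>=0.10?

p-value bracket: 0.05<=p<0.10

SE = σ/√n = 15/√27 = 2.8868
z = (x̄−μ₀)/SE = (58.56−63)/2.8868 = -1.5381
p-value (one-sided, H₁ less) = 0.06202
→ bracket: 0.05<=p<0.10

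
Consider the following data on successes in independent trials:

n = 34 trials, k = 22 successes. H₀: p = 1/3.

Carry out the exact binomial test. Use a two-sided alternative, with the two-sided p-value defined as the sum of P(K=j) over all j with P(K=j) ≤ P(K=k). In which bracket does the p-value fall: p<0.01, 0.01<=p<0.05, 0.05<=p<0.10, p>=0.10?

Exact binomial: n=34, k=22, p₀=1/3=0.3333
P(X=j) = C(n,j)·p₀^j·(1−p₀)^(n−j); p = Σ P(X=j) over j with P(X=j) ≤ P(X=22)
p-value (two-sided) = 0.00020
→ bracket: p<0.01

p-value bracket: p<0.01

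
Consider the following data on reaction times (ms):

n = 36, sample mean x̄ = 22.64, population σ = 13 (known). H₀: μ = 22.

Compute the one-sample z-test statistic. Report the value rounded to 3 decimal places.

test statistic = 0.295

SE = σ/√n = 13/√36 = 2.1667
z = (x̄−μ₀)/SE = (22.64−22)/2.1667 = 0.2954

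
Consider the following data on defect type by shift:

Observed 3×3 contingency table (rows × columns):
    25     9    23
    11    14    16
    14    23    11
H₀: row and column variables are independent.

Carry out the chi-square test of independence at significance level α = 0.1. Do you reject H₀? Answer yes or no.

Row totals [57, 41, 48], col totals [50, 46, 50], n=146
χ² = (25−19.52)²/19.52 + (9−17.96)²/17.96 + (23−19.52)²/19.52 + (11−14.04)²/14.04 + (14−12.92)²/12.92 + (16−14.04)²/14.04 + (14−16.44)²/16.44 + (23−15.12)²/15.12 + (11−16.44)²/16.44 = 13.9134
df = 4
p-value (upper-tail) = 0.00758
At α=0.1: p < α → reject H₀

reject H₀: yes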